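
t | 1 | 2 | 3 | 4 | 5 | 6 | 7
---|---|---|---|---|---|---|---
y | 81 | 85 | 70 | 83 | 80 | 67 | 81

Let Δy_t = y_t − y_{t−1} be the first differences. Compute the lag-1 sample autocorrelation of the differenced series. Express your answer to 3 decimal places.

-0.557

First differences Δy: 4, -15, 13, -3, -13, 14
Mean of differences = 0.0000
Numerator Σ(Δy_t−Δȳ)(Δy_{t+1}−Δȳ) = -437.0000
Denominator Σ(Δy_t−Δȳ)² = 784.0000
r_1(Δy) = -437.0000 / 784.0000 = -0.557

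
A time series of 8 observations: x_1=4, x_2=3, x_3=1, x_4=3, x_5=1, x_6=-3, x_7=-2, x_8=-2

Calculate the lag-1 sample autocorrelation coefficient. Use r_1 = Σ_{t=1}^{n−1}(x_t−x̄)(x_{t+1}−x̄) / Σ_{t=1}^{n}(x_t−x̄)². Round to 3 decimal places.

Mean x̄ = (4 + 3 + 1 + 3 + 1 − 3 − 2 − 2)/8 = 0.6250
Σ(x_t−x̄)(x_{t+1}−x̄) = (8.0156) + (0.8906) + (0.8906) + (0.8906) + (-1.3594) + (9.5156) + (6.8906) = 25.7344
Denominator Σ(x_t−x̄)² = 49.8750
r_1 = 25.7344 / 49.8750 = 0.516

0.516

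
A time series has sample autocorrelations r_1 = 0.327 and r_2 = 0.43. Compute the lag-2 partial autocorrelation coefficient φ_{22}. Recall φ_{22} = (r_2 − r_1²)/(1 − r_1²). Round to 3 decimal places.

0.362

φ_{22} = (r_2 − r_1²) / (1 − r_1²)
r_1² = (0.327)² = 0.106929
Numerator = 0.43 − 0.1069 = 0.3231; denominator = 1 − 0.1069 = 0.8931
φ_{22} = 0.3231 / 0.8931 = 0.362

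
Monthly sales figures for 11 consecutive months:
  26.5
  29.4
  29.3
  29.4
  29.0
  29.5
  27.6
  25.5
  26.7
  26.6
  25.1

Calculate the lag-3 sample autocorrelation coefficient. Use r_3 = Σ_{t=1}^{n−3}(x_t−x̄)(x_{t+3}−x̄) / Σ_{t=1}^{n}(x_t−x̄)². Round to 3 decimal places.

Mean x̄ = (26.5 + 29.4 + 29.3 + 29.4 + 29.0 + 29.5 + 27.6 + 25.5 + 26.7 + 26.6 + 25.1)/11 = 27.6909
Numerator Σ_{t=1}^{8}(x_t−x̄)(x_{t+3}−x̄) = 4.0725
Denominator Σ(x_t−x̄)² = 28.5291
r_3 = 4.0725 / 28.5291 = 0.143

0.143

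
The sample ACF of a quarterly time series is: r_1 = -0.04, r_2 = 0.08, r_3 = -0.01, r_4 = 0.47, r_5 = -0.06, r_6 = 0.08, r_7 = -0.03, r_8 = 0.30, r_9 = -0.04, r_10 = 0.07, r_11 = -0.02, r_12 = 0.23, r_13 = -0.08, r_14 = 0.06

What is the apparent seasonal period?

The largest autocorrelation is r_4 = 0.47, with weaker echoes at lags 8 (0.30) and 12 (0.23); the remaining lags stay at or below 0.08.
The dominant spike at lag 4 indicates a seasonal period of 4.

4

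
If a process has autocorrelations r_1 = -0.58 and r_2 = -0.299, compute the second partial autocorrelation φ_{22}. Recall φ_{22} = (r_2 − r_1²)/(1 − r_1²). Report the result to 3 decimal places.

-0.958

φ_{22} = (r_2 − r_1²) / (1 − r_1²)
r_1² = (-0.58)² = 0.3364
Numerator = -0.299 − 0.3364 = -0.6354; denominator = 1 − 0.3364 = 0.6636
φ_{22} = -0.6354 / 0.6636 = -0.958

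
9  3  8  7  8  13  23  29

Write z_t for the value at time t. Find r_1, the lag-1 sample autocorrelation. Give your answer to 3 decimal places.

0.543

Mean z̄ = (9 + 3 + 8 + 7 + 8 + 13 + 23 + 29)/8 = 12.5000
Deviations from mean: -3.5000, -9.5000, -4.5000, -5.5000, -4.5000, 0.5000, 10.5000, 16.5000
Σ(z_t−z̄)(z_{t+1}−z̄) = (33.2500) + (42.7500) + (24.7500) + (24.7500) + (-2.2500) + (5.2500) + (173.2500) = 301.7500
Denominator Σ(z_t−z̄)² = 556.0000
r_1 = 301.7500 / 556.0000 = 0.543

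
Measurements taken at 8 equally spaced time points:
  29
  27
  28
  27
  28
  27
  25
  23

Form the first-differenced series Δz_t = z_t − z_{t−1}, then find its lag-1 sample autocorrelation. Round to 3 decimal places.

First differences Δz: -2, 1, -1, 1, -1, -2, -2
Mean of differences = -0.8571
Numerator Σ(Δz_t−Δz̄)(Δz_{t+1}−Δz̄) = -1.4490
Denominator Σ(Δz_t−Δz̄)² = 10.8571
r_1(Δz) = -1.4490 / 10.8571 = -0.133

-0.133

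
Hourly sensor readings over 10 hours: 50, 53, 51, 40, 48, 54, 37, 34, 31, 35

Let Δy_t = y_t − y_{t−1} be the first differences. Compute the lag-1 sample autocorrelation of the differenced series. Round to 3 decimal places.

-0.221

First differences Δy: 3, -2, -11, 8, 6, -17, -3, -3, 4
Mean of differences = -1.6667
Numerator Σ(Δy_t−Δȳ)(Δy_{t+1}−Δȳ) = -117.4444
Denominator Σ(Δy_t−Δȳ)² = 532.0000
r_1(Δy) = -117.4444 / 532.0000 = -0.221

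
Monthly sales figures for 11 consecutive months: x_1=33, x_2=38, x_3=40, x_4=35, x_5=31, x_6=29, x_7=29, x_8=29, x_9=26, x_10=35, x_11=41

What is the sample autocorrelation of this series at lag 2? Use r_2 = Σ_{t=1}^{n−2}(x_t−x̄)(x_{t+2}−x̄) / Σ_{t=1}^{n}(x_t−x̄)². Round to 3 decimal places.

-0.085

Mean x̄ = (33 + 38 + 40 + 35 + 31 + 29 + 29 + 29 + 26 + 35 + 41)/11 = 33.2727
Numerator Σ_{t=1}^{9}(x_t−x̄)(x_{t+2}−x̄) = -20.8760
Denominator Σ(x_t−x̄)² = 246.1818
r_2 = -20.8760 / 246.1818 = -0.085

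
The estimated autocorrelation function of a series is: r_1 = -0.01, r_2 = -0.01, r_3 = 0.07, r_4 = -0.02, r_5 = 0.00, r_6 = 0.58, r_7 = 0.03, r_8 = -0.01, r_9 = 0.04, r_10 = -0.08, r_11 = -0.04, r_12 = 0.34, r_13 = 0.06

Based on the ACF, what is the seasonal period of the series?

The largest autocorrelation is r_6 = 0.58, with a weaker echo at lag 12 (0.34); the remaining lags stay at or below 0.07.
The dominant spike at lag 6 indicates a seasonal period of 6.

6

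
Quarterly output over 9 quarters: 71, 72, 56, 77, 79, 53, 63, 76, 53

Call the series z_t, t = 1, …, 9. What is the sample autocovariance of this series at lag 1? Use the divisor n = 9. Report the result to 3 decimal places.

Mean z̄ = (71 + 72 + 56 + 77 + 79 + 53 + 63 + 76 + 53)/9 = 66.6667
Σ_{t=1}^{8}(z_t−z̄)(z_{t+1}−z̄) = -296.7778
γ_1 = -296.7778 / 9 = -32.975

-32.975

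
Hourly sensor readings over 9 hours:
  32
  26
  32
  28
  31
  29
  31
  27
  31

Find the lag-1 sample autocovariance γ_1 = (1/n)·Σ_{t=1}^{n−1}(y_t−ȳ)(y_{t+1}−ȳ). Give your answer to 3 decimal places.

Mean ȳ = (32 + 26 + 32 + 28 + 31 + 29 + 31 + 27 + 31)/9 = 29.6667
Σ_{t=1}^{8}(y_t−ȳ)(y_{t+1}−ȳ) = -32.1111
γ_1 = -32.1111 / 9 = -3.568

-3.568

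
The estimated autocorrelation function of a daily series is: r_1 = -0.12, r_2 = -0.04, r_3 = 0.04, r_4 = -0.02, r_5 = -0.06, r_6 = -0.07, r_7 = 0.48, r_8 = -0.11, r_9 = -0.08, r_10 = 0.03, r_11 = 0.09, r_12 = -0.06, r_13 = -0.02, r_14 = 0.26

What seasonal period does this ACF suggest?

The largest autocorrelation is r_7 = 0.48, with a weaker echo at lag 14 (0.26); the remaining lags stay at or below 0.09.
The dominant spike at lag 7 indicates a seasonal period of 7.

7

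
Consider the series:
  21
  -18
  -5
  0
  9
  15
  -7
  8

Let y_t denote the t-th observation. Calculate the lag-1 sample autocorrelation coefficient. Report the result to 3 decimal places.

Mean ȳ = (21 − 18 − 5 + 0 + 9 + 15 − 7 + 8)/8 = 2.8750
Deviations from mean: 18.1250, -20.8750, -7.8750, -2.8750, 6.1250, 12.1250, -9.8750, 5.1250
Numerator Σ_{t=1}^{7}(y_t−ȳ)(y_{t+1}−ȳ) = -305.0156
Denominator Σ(y_t−ȳ)² = 1142.8750
r_1 = -305.0156 / 1142.8750 = -0.267

-0.267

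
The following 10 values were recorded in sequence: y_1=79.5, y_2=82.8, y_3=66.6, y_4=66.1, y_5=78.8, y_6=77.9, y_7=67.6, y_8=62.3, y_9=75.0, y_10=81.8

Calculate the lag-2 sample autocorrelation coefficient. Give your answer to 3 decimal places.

-0.706

Mean ȳ = (79.5 + 82.8 + 66.6 + 66.1 + 78.8 + 77.9 + 67.6 + 62.3 + 75.0 + 81.8)/10 = 73.8400
Numerator Σ_{t=1}^{8}(y_t−ȳ)(y_{t+2}−ȳ) = -354.5632
Denominator Σ(y_t−ȳ)² = 502.5440
r_2 = -354.5632 / 502.5440 = -0.706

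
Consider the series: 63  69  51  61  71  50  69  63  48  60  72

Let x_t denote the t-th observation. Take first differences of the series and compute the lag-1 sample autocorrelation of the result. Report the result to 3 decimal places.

-0.447

First differences Δx: 6, -18, 10, 10, -21, 19, -6, -15, 12, 12
Mean of differences = 0.9000
Numerator Σ(Δx_t−Δx̄)(Δx_{t+1}−Δx̄) = -849.7100
Denominator Σ(Δx_t−Δx̄)² = 1902.9000
r_1(Δx) = -849.7100 / 1902.9000 = -0.447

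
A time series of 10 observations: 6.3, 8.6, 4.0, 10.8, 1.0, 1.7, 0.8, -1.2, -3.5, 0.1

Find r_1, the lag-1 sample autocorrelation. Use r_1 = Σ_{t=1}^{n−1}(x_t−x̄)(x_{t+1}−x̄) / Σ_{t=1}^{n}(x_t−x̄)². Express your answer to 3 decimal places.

Mean x̄ = (6.3 + 8.6 + 4.0 + 10.8 + 1.0 + 1.7 + 0.8 − 1.2 − 3.5 + 0.1)/10 = 2.8600
Numerator Σ_{t=1}^{9}(x_t−x̄)(x_{t+1}−x̄) = 76.8584
Denominator Σ(x_t−x̄)² = 182.7240
r_1 = 76.8584 / 182.7240 = 0.421

0.421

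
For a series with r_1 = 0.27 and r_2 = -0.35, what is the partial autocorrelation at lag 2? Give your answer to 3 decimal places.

φ_{22} = (r_2 − r_1²) / (1 − r_1²)
r_1² = (0.27)² = 0.0729
Numerator = -0.35 − 0.0729 = -0.4229; denominator = 1 − 0.0729 = 0.9271
φ_{22} = -0.4229 / 0.9271 = -0.456

-0.456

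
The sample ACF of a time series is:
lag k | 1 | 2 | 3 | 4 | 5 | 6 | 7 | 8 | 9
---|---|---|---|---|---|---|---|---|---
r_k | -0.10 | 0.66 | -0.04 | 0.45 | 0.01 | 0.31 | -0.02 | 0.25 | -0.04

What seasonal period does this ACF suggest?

The largest autocorrelation is r_2 = 0.66, with weaker echoes at lags 4 (0.45), 6 (0.31) and 8 (0.25); the remaining lags stay at or below 0.01.
The dominant spike at lag 2 indicates a seasonal period of 2.

2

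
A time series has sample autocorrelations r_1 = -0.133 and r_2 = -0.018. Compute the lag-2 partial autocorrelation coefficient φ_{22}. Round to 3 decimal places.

φ_{22} = (r_2 − r_1²) / (1 − r_1²)
r_1² = (-0.133)² = 0.017689
Numerator = -0.018 − 0.0177 = -0.0357; denominator = 1 − 0.0177 = 0.9823
φ_{22} = -0.0357 / 0.9823 = -0.036

-0.036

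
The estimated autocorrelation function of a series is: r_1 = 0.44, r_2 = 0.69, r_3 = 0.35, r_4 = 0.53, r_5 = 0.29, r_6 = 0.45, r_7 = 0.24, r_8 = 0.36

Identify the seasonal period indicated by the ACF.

The largest autocorrelation is r_2 = 0.69, with weaker echoes at lags 4 (0.53) and 6 (0.45); the remaining lags stay at or below 0.44.
The dominant spike at lag 2 indicates a seasonal period of 2.

2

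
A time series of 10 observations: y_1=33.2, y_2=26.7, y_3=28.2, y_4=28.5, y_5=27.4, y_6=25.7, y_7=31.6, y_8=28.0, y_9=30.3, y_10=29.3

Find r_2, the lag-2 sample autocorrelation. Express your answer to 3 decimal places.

Mean ȳ = (33.2 + 26.7 + 28.2 + 28.5 + 27.4 + 25.7 + 31.6 + 28.0 + 30.3 + 29.3)/10 = 28.8900
Numerator Σ_{t=1}^{8}(y_t−ȳ)(y_{t+2}−ȳ) = 2.4098
Denominator Σ(y_t−ȳ)² = 46.6890
r_2 = 2.4098 / 46.6890 = 0.052

0.052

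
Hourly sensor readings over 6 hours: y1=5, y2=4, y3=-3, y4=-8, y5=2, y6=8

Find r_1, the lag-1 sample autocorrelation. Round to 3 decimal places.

0.215

Mean ȳ = (5 + 4 − 3 − 8 + 2 + 8)/6 = 1.3333
Deviations from mean: 3.6667, 2.6667, -4.3333, -9.3333, 0.6667, 6.6667
Numerator Σ_{t=1}^{5}(y_t−ȳ)(y_{t+1}−ȳ) = 36.8889
Denominator Σ(y_t−ȳ)² = 171.3333
r_1 = 36.8889 / 171.3333 = 0.215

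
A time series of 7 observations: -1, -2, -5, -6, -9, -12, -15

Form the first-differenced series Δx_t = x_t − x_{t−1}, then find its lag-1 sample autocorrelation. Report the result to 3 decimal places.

-0.333

First differences Δx: -1, -3, -1, -3, -3, -3
Mean of differences = -2.3333
Numerator Σ(Δx_t−Δx̄)(Δx_{t+1}−Δx̄) = -1.7778
Denominator Σ(Δx_t−Δx̄)² = 5.3333
r_1(Δx) = -1.7778 / 5.3333 = -0.333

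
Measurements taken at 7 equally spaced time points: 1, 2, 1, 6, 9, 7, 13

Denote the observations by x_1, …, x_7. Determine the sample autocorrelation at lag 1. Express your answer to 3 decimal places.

Mean x̄ = (1 + 2 + 1 + 6 + 9 + 7 + 13)/7 = 5.5714
Deviations from mean: -4.5714, -3.5714, -4.5714, 0.4286, 3.4286, 1.4286, 7.4286
Σ(x_t−x̄)(x_{t+1}−x̄) = (16.3265) + (16.3265) + (-1.9592) + (1.4694) + (4.8980) + (10.6122) = 47.6735
Denominator Σ(x_t−x̄)² = 123.7143
r_1 = 47.6735 / 123.7143 = 0.385

0.385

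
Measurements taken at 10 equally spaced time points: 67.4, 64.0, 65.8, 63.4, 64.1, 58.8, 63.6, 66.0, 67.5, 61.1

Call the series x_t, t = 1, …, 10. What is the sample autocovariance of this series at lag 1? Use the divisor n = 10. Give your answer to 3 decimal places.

-0.376

Mean x̄ = (67.4 + 64.0 + 65.8 + 63.4 + 64.1 + 58.8 + 63.6 + 66.0 + 67.5 + 61.1)/10 = 64.1700
Σ_{t=1}^{9}(x_t−x̄)(x_{t+1}−x̄) = -3.7629
γ_1 = -3.7629 / 10 = -0.376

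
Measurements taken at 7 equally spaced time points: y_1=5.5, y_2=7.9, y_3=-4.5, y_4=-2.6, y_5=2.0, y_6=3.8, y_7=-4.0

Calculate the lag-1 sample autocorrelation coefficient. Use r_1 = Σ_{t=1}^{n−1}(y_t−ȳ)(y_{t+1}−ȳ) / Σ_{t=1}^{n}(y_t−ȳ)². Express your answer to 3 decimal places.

Mean ȳ = (5.5 + 7.9 − 4.5 − 2.6 + 2.0 + 3.8 − 4.0)/7 = 1.1571
Numerator Σ_{t=1}^{6}(y_t−ȳ)(y_{t+1}−ȳ) = -2.1761
Denominator Σ(y_t−ȳ)² = 144.7371
r_1 = -2.1761 / 144.7371 = -0.015

-0.015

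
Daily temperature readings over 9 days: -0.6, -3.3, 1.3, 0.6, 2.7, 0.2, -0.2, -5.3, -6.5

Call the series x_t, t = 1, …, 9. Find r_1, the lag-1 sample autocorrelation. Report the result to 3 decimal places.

0.383

Mean x̄ = (-0.6 − 3.3 + 1.3 + 0.6 + 2.7 + 0.2 − 0.2 − 5.3 − 6.5)/9 = -1.2333
Numerator Σ_{t=1}^{8}(x_t−x̄)(x_{t+1}−x̄) = 29.6456
Denominator Σ(x_t−x̄)² = 77.3200
r_1 = 29.6456 / 77.3200 = 0.383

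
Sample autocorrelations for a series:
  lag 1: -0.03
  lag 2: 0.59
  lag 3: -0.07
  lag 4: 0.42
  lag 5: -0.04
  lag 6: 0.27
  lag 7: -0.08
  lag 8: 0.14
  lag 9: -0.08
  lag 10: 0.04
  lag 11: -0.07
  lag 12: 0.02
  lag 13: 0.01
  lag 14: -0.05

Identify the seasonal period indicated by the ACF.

2

The largest autocorrelation is r_2 = 0.59, with weaker echoes at lags 4 (0.42) and 6 (0.27); the remaining lags stay at or below 0.14.
The dominant spike at lag 2 indicates a seasonal period of 2.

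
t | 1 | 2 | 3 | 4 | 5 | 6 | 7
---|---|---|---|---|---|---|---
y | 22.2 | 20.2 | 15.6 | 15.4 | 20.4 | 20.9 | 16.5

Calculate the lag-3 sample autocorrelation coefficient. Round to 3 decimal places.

Mean ȳ = (22.2 + 20.2 + 15.6 + 15.4 + 20.4 + 20.9 + 16.5)/7 = 18.7429
Deviations from mean: 3.4571, 1.4571, -3.1429, -3.3429, 1.6571, 2.1571, -2.2429
Σ(y_t−ȳ)(y_{t+3}−ȳ) = (-11.5567) + (2.4147) + (-6.7796) + (7.4976) = -8.4241
Denominator Σ(y_t−ȳ)² = 47.5571
r_3 = -8.4241 / 47.5571 = -0.177

-0.177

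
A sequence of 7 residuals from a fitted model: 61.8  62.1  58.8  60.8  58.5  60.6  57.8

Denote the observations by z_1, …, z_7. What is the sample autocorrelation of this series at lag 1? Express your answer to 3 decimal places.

Mean z̄ = (61.8 + 62.1 + 58.8 + 60.8 + 58.5 + 60.6 + 57.8)/7 = 60.0571
Deviations from mean: 1.7429, 2.0429, -1.2571, 0.7429, -1.5571, 0.5429, -2.2571
Numerator Σ_{t=1}^{6}(z_t−z̄)(z_{t+1}−z̄) = -3.1690
Denominator Σ(z_t−z̄)² = 17.1571
r_1 = -3.1690 / 17.1571 = -0.185

-0.185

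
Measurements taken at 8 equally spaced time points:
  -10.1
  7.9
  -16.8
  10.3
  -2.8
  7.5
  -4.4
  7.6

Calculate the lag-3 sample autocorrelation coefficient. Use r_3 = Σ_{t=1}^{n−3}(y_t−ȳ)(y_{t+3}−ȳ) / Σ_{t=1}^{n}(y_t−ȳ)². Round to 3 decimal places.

-0.458

Mean ȳ = (-10.1 + 7.9 − 16.8 + 10.3 − 2.8 + 7.5 − 4.4 + 7.6)/8 = -0.1000
Σ(y_t−ȳ)(y_{t+3}−ȳ) = (-104.0000) + (-21.6000) + (-126.9200) + (-44.7200) + (-20.7900) = -318.0300
Denominator Σ(y_t−ȳ)² = 693.8800
r_3 = -318.0300 / 693.8800 = -0.458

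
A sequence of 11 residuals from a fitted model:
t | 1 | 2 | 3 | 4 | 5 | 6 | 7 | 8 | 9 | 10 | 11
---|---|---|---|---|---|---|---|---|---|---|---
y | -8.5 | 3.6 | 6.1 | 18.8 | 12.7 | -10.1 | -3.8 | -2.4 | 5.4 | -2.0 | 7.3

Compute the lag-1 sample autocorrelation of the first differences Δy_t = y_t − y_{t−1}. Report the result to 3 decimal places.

-0.111

First differences Δy: 12.1, 2.5, 12.7, -6.1, -22.8, 6.3, 1.4, 7.8, -7.4, 9.3
Mean of differences = 1.5800
Numerator Σ(Δy_t−Δȳ)(Δy_{t+1}−Δȳ) = -120.4784
Denominator Σ(Δy_t−Δȳ)² = 1089.7760
r_1(Δy) = -120.4784 / 1089.7760 = -0.111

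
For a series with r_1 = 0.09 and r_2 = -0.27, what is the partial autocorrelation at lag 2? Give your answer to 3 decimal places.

-0.280

φ_{22} = (r_2 − r_1²) / (1 − r_1²)
r_1² = (0.09)² = 0.0081
Numerator = -0.27 − 0.0081 = -0.2781; denominator = 1 − 0.0081 = 0.9919
φ_{22} = -0.2781 / 0.9919 = -0.280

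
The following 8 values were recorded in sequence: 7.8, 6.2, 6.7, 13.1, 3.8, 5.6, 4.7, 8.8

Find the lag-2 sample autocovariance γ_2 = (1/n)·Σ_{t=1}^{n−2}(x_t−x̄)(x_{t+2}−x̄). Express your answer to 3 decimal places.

Mean x̄ = (7.8 + 6.2 + 6.7 + 13.1 + 3.8 + 5.6 + 4.7 + 8.8)/8 = 7.0875
Σ_{t=1}^{6}(x_t−x̄)(x_{t+2}−x̄) = -7.9803
γ_2 = -7.9803 / 8 = -0.998

-0.998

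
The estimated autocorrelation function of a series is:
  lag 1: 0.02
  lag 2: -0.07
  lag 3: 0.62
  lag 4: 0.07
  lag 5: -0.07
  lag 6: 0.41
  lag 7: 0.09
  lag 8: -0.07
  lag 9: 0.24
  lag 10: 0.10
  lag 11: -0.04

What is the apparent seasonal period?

3

The largest autocorrelation is r_3 = 0.62, with weaker echoes at lags 6 (0.41) and 9 (0.24); the remaining lags stay at or below 0.10.
The dominant spike at lag 3 indicates a seasonal period of 3.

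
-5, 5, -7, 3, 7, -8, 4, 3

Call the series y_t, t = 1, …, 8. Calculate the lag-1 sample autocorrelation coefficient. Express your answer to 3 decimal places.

-0.558

Mean ȳ = (-5 + 5 − 7 + 3 + 7 − 8 + 4 + 3)/8 = 0.2500
Numerator Σ_{t=1}^{7}(y_t−ȳ)(y_{t+1}−ȳ) = -137.0625
Denominator Σ(y_t−ȳ)² = 245.5000
r_1 = -137.0625 / 245.5000 = -0.558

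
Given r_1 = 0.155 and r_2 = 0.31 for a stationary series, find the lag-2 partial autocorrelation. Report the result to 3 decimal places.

0.293

φ_{22} = (r_2 − r_1²) / (1 − r_1²)
r_1² = (0.155)² = 0.024025
Numerator = 0.31 − 0.0240 = 0.2860; denominator = 1 − 0.0240 = 0.9760
φ_{22} = 0.2860 / 0.9760 = 0.293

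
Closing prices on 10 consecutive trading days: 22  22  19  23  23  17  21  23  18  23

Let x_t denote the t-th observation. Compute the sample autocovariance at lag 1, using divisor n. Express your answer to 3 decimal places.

Mean x̄ = (22 + 22 + 19 + 23 + 23 + 17 + 21 + 23 + 18 + 23)/10 = 21.1000
Σ_{t=1}^{9}(x_t−x̄)(x_{t+1}−x̄) = -20.8100
γ_1 = -20.8100 / 10 = -2.081

-2.081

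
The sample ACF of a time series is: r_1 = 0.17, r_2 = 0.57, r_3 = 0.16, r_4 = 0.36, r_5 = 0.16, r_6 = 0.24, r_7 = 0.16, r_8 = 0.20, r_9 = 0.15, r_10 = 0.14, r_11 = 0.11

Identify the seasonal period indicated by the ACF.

The largest autocorrelation is r_2 = 0.57, with weaker echoes at lags 4 (0.36), 6 (0.24) and 8 (0.20); the remaining lags stay at or below 0.17.
The dominant spike at lag 2 indicates a seasonal period of 2.

2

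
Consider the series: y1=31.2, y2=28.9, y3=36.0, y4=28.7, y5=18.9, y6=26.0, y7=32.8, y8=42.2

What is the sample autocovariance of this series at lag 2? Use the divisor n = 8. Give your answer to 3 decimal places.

-15.904

Mean ȳ = (31.2 + 28.9 + 36.0 + 28.7 + 18.9 + 26.0 + 32.8 + 42.2)/8 = 30.5875
Σ_{t=1}^{6}(y_t−ȳ)(y_{t+2}−ȳ) = -127.2303
γ_2 = -127.2303 / 8 = -15.904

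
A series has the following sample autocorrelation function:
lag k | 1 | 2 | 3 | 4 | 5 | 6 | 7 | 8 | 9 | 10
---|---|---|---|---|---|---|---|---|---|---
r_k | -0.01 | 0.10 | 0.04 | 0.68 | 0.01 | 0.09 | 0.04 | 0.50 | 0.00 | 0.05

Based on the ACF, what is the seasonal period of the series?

The largest autocorrelation is r_4 = 0.68, with a weaker echo at lag 8 (0.50); the remaining lags stay at or below 0.10.
The dominant spike at lag 4 indicates a seasonal period of 4.

4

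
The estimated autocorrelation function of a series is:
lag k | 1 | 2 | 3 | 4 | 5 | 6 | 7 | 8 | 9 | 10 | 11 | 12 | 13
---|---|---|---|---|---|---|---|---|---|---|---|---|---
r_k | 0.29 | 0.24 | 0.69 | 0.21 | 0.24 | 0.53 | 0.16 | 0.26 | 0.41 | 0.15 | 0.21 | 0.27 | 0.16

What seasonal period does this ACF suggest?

The largest autocorrelation is r_3 = 0.69, with weaker echoes at lags 6 (0.53) and 9 (0.41); the remaining lags stay at or below 0.29. The elevated value at lag 1 (0.29), dropping to 0.24 at lag 2, reflects decaying short-term dependence rather than seasonality.
The dominant spike at lag 3 indicates a seasonal period of 3.

3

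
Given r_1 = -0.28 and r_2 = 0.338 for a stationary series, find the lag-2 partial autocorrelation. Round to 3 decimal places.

0.282

φ_{22} = (r_2 − r_1²) / (1 − r_1²)
r_1² = (-0.28)² = 0.0784
Numerator = 0.338 − 0.0784 = 0.2596; denominator = 1 − 0.0784 = 0.9216
φ_{22} = 0.2596 / 0.9216 = 0.282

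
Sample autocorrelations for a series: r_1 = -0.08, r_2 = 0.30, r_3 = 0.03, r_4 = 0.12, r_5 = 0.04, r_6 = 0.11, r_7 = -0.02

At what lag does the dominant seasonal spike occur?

The largest autocorrelation is r_2 = 0.30; the remaining lags stay at or below 0.12.
The dominant spike at lag 2 indicates a seasonal period of 2.

2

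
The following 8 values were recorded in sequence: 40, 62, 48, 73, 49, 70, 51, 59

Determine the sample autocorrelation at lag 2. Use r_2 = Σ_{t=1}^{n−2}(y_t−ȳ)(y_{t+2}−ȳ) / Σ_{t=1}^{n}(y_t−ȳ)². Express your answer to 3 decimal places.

0.643

Mean ȳ = (40 + 62 + 48 + 73 + 49 + 70 + 51 + 59)/8 = 56.5000
Σ(y_t−ȳ)(y_{t+2}−ȳ) = (140.2500) + (90.7500) + (63.7500) + (222.7500) + (41.2500) + (33.7500) = 592.5000
Denominator Σ(y_t−ȳ)² = 922.0000
r_2 = 592.5000 / 922.0000 = 0.643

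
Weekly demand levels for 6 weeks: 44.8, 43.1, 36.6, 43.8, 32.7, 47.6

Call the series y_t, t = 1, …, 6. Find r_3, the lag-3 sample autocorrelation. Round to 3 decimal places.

-0.231

Mean ȳ = (44.8 + 43.1 + 36.6 + 43.8 + 32.7 + 47.6)/6 = 41.4333
Numerator Σ_{t=1}^{3}(y_t−ȳ)(y_{t+3}−ȳ) = -36.3933
Denominator Σ(y_t−ȳ)² = 157.3733
r_3 = -36.3933 / 157.3733 = -0.231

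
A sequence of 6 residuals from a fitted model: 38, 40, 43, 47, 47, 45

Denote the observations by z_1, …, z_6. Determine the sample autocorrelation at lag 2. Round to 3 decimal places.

Mean z̄ = (38 + 40 + 43 + 47 + 47 + 45)/6 = 43.3333
Numerator Σ_{t=1}^{4}(z_t−z̄)(z_{t+2}−z̄) = -5.5556
Denominator Σ(z_t−z̄)² = 69.3333
r_2 = -5.5556 / 69.3333 = -0.080

-0.080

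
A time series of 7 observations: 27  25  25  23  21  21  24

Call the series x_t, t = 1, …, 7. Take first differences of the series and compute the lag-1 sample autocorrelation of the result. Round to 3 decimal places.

0.090

First differences Δx: -2, 0, -2, -2, 0, 3
Mean of differences = -0.5000
Numerator Σ(Δx_t−Δx̄)(Δx_{t+1}−Δx̄) = 1.7500
Denominator Σ(Δx_t−Δx̄)² = 19.5000
r_1(Δx) = 1.7500 / 19.5000 = 0.090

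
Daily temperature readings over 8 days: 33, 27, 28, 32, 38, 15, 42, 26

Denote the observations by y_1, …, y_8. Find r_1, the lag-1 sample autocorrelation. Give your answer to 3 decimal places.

Mean ȳ = (33 + 27 + 28 + 32 + 38 + 15 + 42 + 26)/8 = 30.1250
Deviations from mean: 2.8750, -3.1250, -2.1250, 1.8750, 7.8750, -15.1250, 11.8750, -4.1250
Σ(y_t−ȳ)(y_{t+1}−ȳ) = (-8.9844) + (6.6406) + (-3.9844) + (14.7656) + (-119.1094) + (-179.6094) + (-48.9844) = -339.2656
Denominator Σ(y_t−ȳ)² = 474.8750
r_1 = -339.2656 / 474.8750 = -0.714

-0.714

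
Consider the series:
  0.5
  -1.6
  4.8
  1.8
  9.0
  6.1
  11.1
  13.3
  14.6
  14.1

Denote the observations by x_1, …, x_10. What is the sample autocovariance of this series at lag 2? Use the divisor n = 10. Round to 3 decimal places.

13.593

Mean x̄ = (0.5 − 1.6 + 4.8 + 1.8 + 9.0 + 6.1 + 11.1 + 13.3 + 14.6 + 14.1)/10 = 7.3700
Σ_{t=1}^{8}(x_t−x̄)(x_{t+2}−x̄) = 135.9292
γ_2 = 135.9292 / 10 = 13.593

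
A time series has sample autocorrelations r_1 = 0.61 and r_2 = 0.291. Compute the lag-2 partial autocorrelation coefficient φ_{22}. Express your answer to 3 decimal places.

-0.129

φ_{22} = (r_2 − r_1²) / (1 − r_1²)
r_1² = (0.61)² = 0.3721
Numerator = 0.291 − 0.3721 = -0.0811; denominator = 1 − 0.3721 = 0.6279
φ_{22} = -0.0811 / 0.6279 = -0.129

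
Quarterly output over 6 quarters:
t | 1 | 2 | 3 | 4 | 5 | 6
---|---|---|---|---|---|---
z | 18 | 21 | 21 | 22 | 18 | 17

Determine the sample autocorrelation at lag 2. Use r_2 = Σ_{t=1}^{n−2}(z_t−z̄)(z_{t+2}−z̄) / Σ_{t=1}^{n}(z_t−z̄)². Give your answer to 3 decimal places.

-0.326

Mean z̄ = (18 + 21 + 21 + 22 + 18 + 17)/6 = 19.5000
Deviations from mean: -1.5000, 1.5000, 1.5000, 2.5000, -1.5000, -2.5000
Numerator Σ_{t=1}^{4}(z_t−z̄)(z_{t+2}−z̄) = -7.0000
Denominator Σ(z_t−z̄)² = 21.5000
r_2 = -7.0000 / 21.5000 = -0.326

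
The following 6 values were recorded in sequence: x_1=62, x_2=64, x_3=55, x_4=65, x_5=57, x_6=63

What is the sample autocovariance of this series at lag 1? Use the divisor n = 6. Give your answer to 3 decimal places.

Mean x̄ = (62 + 64 + 55 + 65 + 57 + 63)/6 = 61.0000
Deviations: 1.0000, 3.0000, -6.0000, 4.0000, -4.0000, 2.0000
Σ_{t=1}^{5}(x_t−x̄)(x_{t+1}−x̄) = -63.0000
γ_1 = -63.0000 / 6 = -10.500

-10.500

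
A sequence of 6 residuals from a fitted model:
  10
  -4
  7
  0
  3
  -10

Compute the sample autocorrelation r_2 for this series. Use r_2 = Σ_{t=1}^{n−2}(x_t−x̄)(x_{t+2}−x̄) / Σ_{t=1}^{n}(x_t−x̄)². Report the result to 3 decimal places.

0.306

Mean x̄ = (10 − 4 + 7 + 0 + 3 − 10)/6 = 1.0000
Σ(x_t−x̄)(x_{t+2}−x̄) = (54.0000) + (5.0000) + (12.0000) + (11.0000) = 82.0000
Denominator Σ(x_t−x̄)² = 268.0000
r_2 = 82.0000 / 268.0000 = 0.306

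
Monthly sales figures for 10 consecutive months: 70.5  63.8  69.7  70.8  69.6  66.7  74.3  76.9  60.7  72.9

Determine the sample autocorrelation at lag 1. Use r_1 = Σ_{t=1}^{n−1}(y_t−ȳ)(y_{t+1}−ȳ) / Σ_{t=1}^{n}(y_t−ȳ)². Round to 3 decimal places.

-0.378

Mean ȳ = (70.5 + 63.8 + 69.7 + 70.8 + 69.6 + 66.7 + 74.3 + 76.9 + 60.7 + 72.9)/10 = 69.5900
Numerator Σ_{t=1}^{9}(y_t−ȳ)(y_{t+1}−ȳ) = -79.3831
Denominator Σ(y_t−ȳ)² = 209.7890
r_1 = -79.3831 / 209.7890 = -0.378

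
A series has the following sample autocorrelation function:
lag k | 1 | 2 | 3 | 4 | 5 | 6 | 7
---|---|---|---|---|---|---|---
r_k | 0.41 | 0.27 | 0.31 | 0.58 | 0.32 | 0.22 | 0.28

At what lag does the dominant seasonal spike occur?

The largest autocorrelation is r_4 = 0.58; the remaining lags stay at or below 0.41. The elevated value at lag 1 (0.41), dropping to 0.27 at lag 2, reflects decaying short-term dependence rather than seasonality.
The dominant spike at lag 4 indicates a seasonal period of 4.

4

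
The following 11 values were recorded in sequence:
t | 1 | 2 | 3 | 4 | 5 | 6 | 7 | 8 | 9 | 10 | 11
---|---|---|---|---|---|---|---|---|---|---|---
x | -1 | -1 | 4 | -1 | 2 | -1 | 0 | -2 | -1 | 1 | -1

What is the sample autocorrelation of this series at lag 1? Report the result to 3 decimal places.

Mean x̄ = (-1 − 1 + 4 − 1 + 2 − 1 + 0 − 2 − 1 + 1 − 1)/11 = -0.0909
Numerator Σ_{t=1}^{10}(x_t−x̄)(x_{t+1}−x̄) = -10.9174
Denominator Σ(x_t−x̄)² = 30.9091
r_1 = -10.9174 / 30.9091 = -0.353

-0.353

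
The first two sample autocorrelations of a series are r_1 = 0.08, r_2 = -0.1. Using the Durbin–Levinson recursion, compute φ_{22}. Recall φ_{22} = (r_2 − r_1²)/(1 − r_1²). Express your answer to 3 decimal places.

φ_{22} = (r_2 − r_1²) / (1 − r_1²)
r_1² = (0.08)² = 0.0064
Numerator = -0.1 − 0.0064 = -0.1064; denominator = 1 − 0.0064 = 0.9936
φ_{22} = -0.1064 / 0.9936 = -0.107

-0.107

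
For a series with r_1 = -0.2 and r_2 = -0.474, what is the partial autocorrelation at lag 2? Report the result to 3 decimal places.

-0.535

φ_{22} = (r_2 − r_1²) / (1 − r_1²)
r_1² = (-0.2)² = 0.04
Numerator = -0.474 − 0.0400 = -0.5140; denominator = 1 − 0.0400 = 0.9600
φ_{22} = -0.5140 / 0.9600 = -0.535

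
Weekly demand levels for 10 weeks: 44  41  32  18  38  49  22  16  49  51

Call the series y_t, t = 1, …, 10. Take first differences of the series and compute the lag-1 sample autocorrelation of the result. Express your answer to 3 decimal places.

-0.068

First differences Δy: -3, -9, -14, 20, 11, -27, -6, 33, 2
Mean of differences = 0.7778
Numerator Σ(Δy_t−Δȳ)(Δy_{t+1}−Δȳ) = -180.8272
Denominator Σ(Δy_t−Δȳ)² = 2659.5556
r_1(Δy) = -180.8272 / 2659.5556 = -0.068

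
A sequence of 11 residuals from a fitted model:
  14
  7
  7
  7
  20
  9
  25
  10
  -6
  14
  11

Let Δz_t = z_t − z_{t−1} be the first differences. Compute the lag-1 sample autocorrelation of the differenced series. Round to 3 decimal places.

First differences Δz: -7, 0, 0, 13, -11, 16, -15, -16, 20, -3
Mean of differences = -0.3000
Numerator Σ(Δz_t−Δz̄)(Δz_{t+1}−Δz̄) = -696.9900
Denominator Σ(Δz_t−Δz̄)² = 1484.1000
r_1(Δz) = -696.9900 / 1484.1000 = -0.470

-0.470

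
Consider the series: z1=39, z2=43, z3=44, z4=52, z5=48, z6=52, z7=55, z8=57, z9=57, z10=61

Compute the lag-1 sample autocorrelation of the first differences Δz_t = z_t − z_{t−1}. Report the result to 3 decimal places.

-0.660

First differences Δz: 4, 1, 8, -4, 4, 3, 2, 0, 4
Mean of differences = 2.4444
Numerator Σ(Δz_t−Δz̄)(Δz_{t+1}−Δz̄) = -58.1975
Denominator Σ(Δz_t−Δz̄)² = 88.2222
r_1(Δz) = -58.1975 / 88.2222 = -0.660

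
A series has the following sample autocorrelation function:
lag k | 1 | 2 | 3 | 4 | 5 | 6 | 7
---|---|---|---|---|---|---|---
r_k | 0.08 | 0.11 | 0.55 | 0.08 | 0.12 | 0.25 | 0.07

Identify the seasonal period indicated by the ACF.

The largest autocorrelation is r_3 = 0.55, with a weaker echo at lag 6 (0.25); the remaining lags stay at or below 0.12.
The dominant spike at lag 3 indicates a seasonal period of 3.

3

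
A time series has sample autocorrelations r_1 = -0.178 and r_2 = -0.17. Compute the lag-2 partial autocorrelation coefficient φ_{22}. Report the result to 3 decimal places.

φ_{22} = (r_2 − r_1²) / (1 − r_1²)
r_1² = (-0.178)² = 0.031684
Numerator = -0.17 − 0.0317 = -0.2017; denominator = 1 − 0.0317 = 0.9683
φ_{22} = -0.2017 / 0.9683 = -0.208

-0.208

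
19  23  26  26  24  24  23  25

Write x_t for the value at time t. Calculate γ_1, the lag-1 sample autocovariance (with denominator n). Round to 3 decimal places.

0.805

Mean x̄ = (19 + 23 + 26 + 26 + 24 + 24 + 23 + 25)/8 = 23.7500
Σ_{t=1}^{7}(x_t−x̄)(x_{t+1}−x̄) = 6.4375
γ_1 = 6.4375 / 8 = 0.805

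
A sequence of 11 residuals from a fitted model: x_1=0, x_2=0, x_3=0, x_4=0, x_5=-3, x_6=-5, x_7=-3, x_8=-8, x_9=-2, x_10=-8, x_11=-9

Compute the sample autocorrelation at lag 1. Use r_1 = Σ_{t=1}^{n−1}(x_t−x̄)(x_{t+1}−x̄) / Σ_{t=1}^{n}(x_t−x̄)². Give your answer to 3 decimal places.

Mean x̄ = (0 + 0 + 0 + 0 − 3 − 5 − 3 − 8 − 2 − 8 − 9)/11 = -3.4545
Numerator Σ_{t=1}^{10}(x_t−x̄)(x_{t+1}−x̄) = 45.8843
Denominator Σ(x_t−x̄)² = 124.7273
r_1 = 45.8843 / 124.7273 = 0.368

0.368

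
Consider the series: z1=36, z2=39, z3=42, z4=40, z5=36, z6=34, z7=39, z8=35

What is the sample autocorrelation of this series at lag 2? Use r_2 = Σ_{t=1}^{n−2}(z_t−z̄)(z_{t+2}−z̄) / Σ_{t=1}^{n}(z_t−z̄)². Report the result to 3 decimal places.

-0.228

Mean z̄ = (36 + 39 + 42 + 40 + 36 + 34 + 39 + 35)/8 = 37.6250
Deviations from mean: -1.6250, 1.3750, 4.3750, 2.3750, -1.6250, -3.6250, 1.3750, -2.6250
Numerator Σ_{t=1}^{6}(z_t−z̄)(z_{t+2}−z̄) = -12.2813
Denominator Σ(z_t−z̄)² = 53.8750
r_2 = -12.2813 / 53.8750 = -0.228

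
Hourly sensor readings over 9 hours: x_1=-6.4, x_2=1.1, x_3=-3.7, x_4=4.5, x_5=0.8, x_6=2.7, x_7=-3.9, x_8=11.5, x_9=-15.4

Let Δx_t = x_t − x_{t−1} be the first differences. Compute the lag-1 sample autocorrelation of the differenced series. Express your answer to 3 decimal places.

First differences Δx: 7.5, -4.8, 8.2, -3.7, 1.9, -6.6, 15.4, -26.9
Mean of differences = -1.1250
Numerator Σ(Δx_t−Δx̄)(Δx_{t+1}−Δx̄) = -630.7356
Denominator Σ(Δx_t−Δx̄)² = 1158.0350
r_1(Δx) = -630.7356 / 1158.0350 = -0.545

-0.545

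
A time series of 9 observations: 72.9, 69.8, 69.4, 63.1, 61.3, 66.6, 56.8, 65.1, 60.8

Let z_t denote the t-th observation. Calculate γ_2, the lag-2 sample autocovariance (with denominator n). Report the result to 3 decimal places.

7.993

Mean z̄ = (72.9 + 69.8 + 69.4 + 63.1 + 61.3 + 66.6 + 56.8 + 65.1 + 60.8)/9 = 65.0889
Σ_{t=1}^{7}(z_t−z̄)(z_{t+2}−z̄) = 71.9375
γ_2 = 71.9375 / 9 = 7.993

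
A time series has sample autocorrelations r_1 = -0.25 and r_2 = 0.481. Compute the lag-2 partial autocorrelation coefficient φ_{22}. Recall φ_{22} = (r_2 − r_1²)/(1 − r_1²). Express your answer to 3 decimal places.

φ_{22} = (r_2 − r_1²) / (1 − r_1²)
r_1² = (-0.25)² = 0.0625
Numerator = 0.481 − 0.0625 = 0.4185; denominator = 1 − 0.0625 = 0.9375
φ_{22} = 0.4185 / 0.9375 = 0.446

0.446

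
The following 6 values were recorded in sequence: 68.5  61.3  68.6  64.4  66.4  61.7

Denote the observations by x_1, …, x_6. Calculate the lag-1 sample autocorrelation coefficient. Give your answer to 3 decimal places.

Mean x̄ = (68.5 + 61.3 + 68.6 + 64.4 + 66.4 + 61.7)/6 = 65.1500
Deviations from mean: 3.3500, -3.8500, 3.4500, -0.7500, 1.2500, -3.4500
Numerator Σ_{t=1}^{5}(x_t−x̄)(x_{t+1}−x̄) = -34.0175
Denominator Σ(x_t−x̄)² = 51.9750
r_1 = -34.0175 / 51.9750 = -0.654

-0.654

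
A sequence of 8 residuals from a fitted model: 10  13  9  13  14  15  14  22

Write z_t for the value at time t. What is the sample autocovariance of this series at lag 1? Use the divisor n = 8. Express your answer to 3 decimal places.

Mean z̄ = (10 + 13 + 9 + 13 + 14 + 15 + 14 + 22)/8 = 13.7500
Σ_{t=1}^{7}(z_t−z̄)(z_{t+1}−z̄) = 12.4375
γ_1 = 12.4375 / 8 = 1.555

1.555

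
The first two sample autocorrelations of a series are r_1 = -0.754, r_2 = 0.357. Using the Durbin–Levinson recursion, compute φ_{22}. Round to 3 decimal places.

φ_{22} = (r_2 − r_1²) / (1 − r_1²)
r_1² = (-0.754)² = 0.568516
Numerator = 0.357 − 0.5685 = -0.2115; denominator = 1 − 0.5685 = 0.4315
φ_{22} = -0.2115 / 0.4315 = -0.490

-0.490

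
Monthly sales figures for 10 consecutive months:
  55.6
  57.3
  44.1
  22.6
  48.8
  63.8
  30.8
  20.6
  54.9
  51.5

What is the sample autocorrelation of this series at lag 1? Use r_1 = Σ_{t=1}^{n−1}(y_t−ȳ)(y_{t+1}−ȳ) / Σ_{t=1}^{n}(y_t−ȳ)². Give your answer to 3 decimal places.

Mean ȳ = (55.6 + 57.3 + 44.1 + 22.6 + 48.8 + 63.8 + 30.8 + 20.6 + 54.9 + 51.5)/10 = 45.0000
Numerator Σ_{t=1}^{9}(y_t−ȳ)(y_{t+1}−ȳ) = 28.1000
Denominator Σ(y_t−ȳ)² = 2071.3600
r_1 = 28.1000 / 2071.3600 = 0.014

0.014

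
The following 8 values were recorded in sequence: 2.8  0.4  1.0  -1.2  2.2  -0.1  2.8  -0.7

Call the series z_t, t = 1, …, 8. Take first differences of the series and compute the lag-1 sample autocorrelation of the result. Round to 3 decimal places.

-0.726

First differences Δz: -2.4, 0.6, -2.2, 3.4, -2.3, 2.9, -3.5
Mean of differences = -0.5000
Numerator Σ(Δz_t−Δz̄)(Δz_{t+1}−Δz̄) = -33.9300
Denominator Σ(Δz_t−Δz̄)² = 46.7200
r_1(Δz) = -33.9300 / 46.7200 = -0.726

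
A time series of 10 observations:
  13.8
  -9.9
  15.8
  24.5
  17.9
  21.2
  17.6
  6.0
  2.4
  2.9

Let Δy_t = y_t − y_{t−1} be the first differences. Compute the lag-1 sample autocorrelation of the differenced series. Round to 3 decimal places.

First differences Δy: -23.7, 25.7, 8.7, -6.6, 3.3, -3.6, -11.6, -3.6, 0.5
Mean of differences = -1.2111
Numerator Σ(Δy_t−Δȳ)(Δy_{t+1}−Δȳ) = -381.4301
Denominator Σ(Δy_t−Δȳ)² = 1499.8489
r_1(Δy) = -381.4301 / 1499.8489 = -0.254

-0.254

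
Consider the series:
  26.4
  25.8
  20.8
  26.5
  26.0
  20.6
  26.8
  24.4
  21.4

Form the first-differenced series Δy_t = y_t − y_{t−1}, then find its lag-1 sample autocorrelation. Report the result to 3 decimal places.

First differences Δy: -0.6, -5.0, 5.7, -0.5, -5.4, 6.2, -2.4, -3.0
Mean of differences = -0.6250
Numerator Σ(Δy_t−Δȳ)(Δy_{t+1}−Δȳ) = -68.0756
Denominator Σ(Δy_t−Δȳ)² = 137.3350
r_1(Δy) = -68.0756 / 137.3350 = -0.496

-0.496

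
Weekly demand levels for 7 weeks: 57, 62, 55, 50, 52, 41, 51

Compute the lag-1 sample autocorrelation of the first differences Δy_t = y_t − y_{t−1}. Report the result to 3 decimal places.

First differences Δy: 5, -7, -5, 2, -11, 10
Mean of differences = -1.0000
Numerator Σ(Δy_t−Δȳ)(Δy_{t+1}−Δȳ) = -164.0000
Denominator Σ(Δy_t−Δȳ)² = 318.0000
r_1(Δy) = -164.0000 / 318.0000 = -0.516

-0.516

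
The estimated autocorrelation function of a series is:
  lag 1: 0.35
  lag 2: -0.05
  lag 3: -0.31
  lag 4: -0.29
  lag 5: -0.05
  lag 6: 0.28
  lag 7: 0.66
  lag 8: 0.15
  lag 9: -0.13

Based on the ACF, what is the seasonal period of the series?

7

The largest autocorrelation is r_7 = 0.66; the remaining lags stay at or below 0.35.
The dominant spike at lag 7 indicates a seasonal period of 7.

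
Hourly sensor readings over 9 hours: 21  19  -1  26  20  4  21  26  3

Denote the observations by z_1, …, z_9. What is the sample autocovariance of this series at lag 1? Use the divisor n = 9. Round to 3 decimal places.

-39.182

Mean z̄ = (21 + 19 − 1 + 26 + 20 + 4 + 21 + 26 + 3)/9 = 15.4444
Σ_{t=1}^{8}(z_t−z̄)(z_{t+1}−z̄) = -352.6420
γ_1 = -352.6420 / 9 = -39.182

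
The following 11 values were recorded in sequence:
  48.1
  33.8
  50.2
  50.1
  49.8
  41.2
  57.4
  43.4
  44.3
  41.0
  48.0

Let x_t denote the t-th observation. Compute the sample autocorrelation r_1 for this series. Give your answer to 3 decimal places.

-0.364

Mean x̄ = (48.1 + 33.8 + 50.2 + 50.1 + 49.8 + 41.2 + 57.4 + 43.4 + 44.3 + 41.0 + 48.0)/11 = 46.1182
Numerator Σ_{t=1}^{10}(x_t−x̄)(x_{t+1}−x̄) = -143.4231
Denominator Σ(x_t−x̄)² = 393.6364
r_1 = -143.4231 / 393.6364 = -0.364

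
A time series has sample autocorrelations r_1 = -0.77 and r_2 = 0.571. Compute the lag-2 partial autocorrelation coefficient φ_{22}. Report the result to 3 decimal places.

-0.054

φ_{22} = (r_2 − r_1²) / (1 − r_1²)
r_1² = (-0.77)² = 0.5929
Numerator = 0.571 − 0.5929 = -0.0219; denominator = 1 − 0.5929 = 0.4071
φ_{22} = -0.0219 / 0.4071 = -0.054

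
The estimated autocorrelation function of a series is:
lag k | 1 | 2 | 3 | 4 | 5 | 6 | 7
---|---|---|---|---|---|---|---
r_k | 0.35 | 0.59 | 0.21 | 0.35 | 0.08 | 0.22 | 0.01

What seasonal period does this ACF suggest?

2

The largest autocorrelation is r_2 = 0.59; the remaining lags stay at or below 0.35.
The dominant spike at lag 2 indicates a seasonal period of 2.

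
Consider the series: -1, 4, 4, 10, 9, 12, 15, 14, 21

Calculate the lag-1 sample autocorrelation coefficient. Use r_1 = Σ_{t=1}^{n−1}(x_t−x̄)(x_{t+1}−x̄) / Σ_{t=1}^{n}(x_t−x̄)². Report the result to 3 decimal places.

Mean x̄ = (-1 + 4 + 4 + 10 + 9 + 12 + 15 + 14 + 21)/9 = 9.7778
Numerator Σ_{t=1}^{8}(x_t−x̄)(x_{t+1}−x̄) = 173.5062
Denominator Σ(x_t−x̄)² = 359.5556
r_1 = 173.5062 / 359.5556 = 0.483

0.483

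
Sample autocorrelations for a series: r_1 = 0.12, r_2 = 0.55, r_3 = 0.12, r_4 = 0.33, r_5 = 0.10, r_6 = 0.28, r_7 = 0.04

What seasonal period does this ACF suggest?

The largest autocorrelation is r_2 = 0.55, with weaker echoes at lags 4 (0.33) and 6 (0.28); the remaining lags stay at or below 0.12.
The dominant spike at lag 2 indicates a seasonal period of 2.

2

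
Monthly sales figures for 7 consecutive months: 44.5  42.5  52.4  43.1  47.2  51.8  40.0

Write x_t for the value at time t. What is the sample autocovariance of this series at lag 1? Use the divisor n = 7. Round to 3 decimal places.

-9.505

Mean x̄ = (44.5 + 42.5 + 52.4 + 43.1 + 47.2 + 51.8 + 40.0)/7 = 45.9286
Deviations: -1.4286, -3.4286, 6.4714, -2.8286, 1.2714, 5.8714, -5.9286
Σ_{t=1}^{6}(x_t−x̄)(x_{t+1}−x̄) = -66.5351
γ_1 = -66.5351 / 7 = -9.505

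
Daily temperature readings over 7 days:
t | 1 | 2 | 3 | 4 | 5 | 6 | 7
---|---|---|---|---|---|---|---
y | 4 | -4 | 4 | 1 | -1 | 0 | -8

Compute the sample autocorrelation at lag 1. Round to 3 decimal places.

Mean ȳ = (4 − 4 + 4 + 1 − 1 + 0 − 8)/7 = -0.5714
Deviations from mean: 4.5714, -3.4286, 4.5714, 1.5714, -0.4286, 0.5714, -7.4286
Σ(y_t−ȳ)(y_{t+1}−ȳ) = (-15.6735) + (-15.6735) + (7.1837) + (-0.6735) + (-0.2449) + (-4.2449) = -29.3265
Denominator Σ(y_t−ȳ)² = 111.7143
r_1 = -29.3265 / 111.7143 = -0.263

-0.263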